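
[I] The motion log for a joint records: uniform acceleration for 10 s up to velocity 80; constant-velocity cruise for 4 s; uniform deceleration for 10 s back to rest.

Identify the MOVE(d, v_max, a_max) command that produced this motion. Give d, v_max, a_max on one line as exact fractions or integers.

d=1120 v_max=80 a_max=8

a_max = 80/10 = 8
d_a = ½·80·10 = 400; d_c = 80·4 = 320
d = 2·400 + 320 = 1120
t_c = 4 > 0 so v_max = 80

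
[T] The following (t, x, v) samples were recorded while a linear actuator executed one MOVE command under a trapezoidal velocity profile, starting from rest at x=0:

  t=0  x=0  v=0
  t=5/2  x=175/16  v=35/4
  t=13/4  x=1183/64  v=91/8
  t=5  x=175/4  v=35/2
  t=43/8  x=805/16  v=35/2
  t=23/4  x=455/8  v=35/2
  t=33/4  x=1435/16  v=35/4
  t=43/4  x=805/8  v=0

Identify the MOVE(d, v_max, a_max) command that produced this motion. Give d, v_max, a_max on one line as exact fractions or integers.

final state: t=43/4, x=805/8, v=0 → d = 805/8
a_max = (35/4−0)/(5/2−0) = 7/2
max v = 35/2 over t∈[5,23/4] → v_max = 35/2
check: 35/2·(5+3/4) = 805/8 ✓

d=805/8 v_max=35/2 a_max=7/2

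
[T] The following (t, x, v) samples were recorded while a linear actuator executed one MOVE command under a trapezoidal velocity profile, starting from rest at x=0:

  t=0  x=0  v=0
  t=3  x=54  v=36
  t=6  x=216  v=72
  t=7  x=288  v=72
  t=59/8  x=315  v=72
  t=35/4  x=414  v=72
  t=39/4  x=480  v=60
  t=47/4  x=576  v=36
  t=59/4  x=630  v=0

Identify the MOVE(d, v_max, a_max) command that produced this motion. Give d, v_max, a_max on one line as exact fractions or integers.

final state: t=59/4, x=630, v=0 → d = 630
a_max = (36−0)/(3−0) = 12
max v = 72 over t∈[6,35/4] → v_max = 72
check: 72·(6+11/4) = 630 ✓

d=630 v_max=72 a_max=12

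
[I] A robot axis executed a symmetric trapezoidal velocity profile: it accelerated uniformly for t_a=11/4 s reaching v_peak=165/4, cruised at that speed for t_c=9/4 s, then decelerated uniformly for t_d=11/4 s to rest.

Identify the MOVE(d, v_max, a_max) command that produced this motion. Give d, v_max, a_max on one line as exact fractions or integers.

a_max = (165/4)/(11/4) = 15
d_a = ½·165/4·11/4 = 1815/32; d_c = 165/4·9/4 = 1485/16
d = 2·1815/32 + 1485/16 = 825/4
t_c = 9/4 > 0 so v_max = 165/4

d=825/4 v_max=165/4 a_max=15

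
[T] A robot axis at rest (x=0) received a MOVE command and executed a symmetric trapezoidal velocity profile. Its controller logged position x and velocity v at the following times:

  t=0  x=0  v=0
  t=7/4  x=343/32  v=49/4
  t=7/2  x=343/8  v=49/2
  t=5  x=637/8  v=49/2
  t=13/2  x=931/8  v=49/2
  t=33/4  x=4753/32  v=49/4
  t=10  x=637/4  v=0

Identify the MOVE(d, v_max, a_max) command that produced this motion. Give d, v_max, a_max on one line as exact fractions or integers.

d=637/4 v_max=49/2 a_max=7

final state: t=10, x=637/4, v=0 → d = 637/4
a_max = (49/4−0)/(7/4−0) = 7
max v = 49/2 over t∈[7/2,13/2] → v_max = 49/2
check: 49/2·(7/2+3) = 637/4 ✓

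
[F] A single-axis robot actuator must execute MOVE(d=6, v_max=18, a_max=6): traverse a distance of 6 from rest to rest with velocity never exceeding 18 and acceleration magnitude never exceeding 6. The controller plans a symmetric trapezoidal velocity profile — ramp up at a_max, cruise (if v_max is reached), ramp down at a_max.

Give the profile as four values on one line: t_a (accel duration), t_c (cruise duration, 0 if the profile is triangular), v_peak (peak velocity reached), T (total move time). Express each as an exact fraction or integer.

t_a=1 t_c=0 v_peak=6 T=2

vₘ²/aₘ = 18²/6 = 54
6 < 54 → triangular
v_peak = √(6·6) = √36 = 6
t_a = 6/6 = 1; t_c = 0
T = 2·1 = 2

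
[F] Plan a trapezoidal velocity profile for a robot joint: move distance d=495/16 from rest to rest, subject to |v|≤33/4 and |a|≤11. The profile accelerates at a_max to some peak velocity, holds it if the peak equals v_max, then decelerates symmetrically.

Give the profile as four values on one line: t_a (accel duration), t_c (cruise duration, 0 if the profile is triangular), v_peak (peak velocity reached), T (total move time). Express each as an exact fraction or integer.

vₘ²/aₘ = (33/4)²/11 = 99/16
495/16 ≥ 99/16 ⇒ cruise phase
t_a = (33/4)/11 = 3/4; v_peak = 33/4
d_cruise = 495/16 − 99/16 = 99/4; t_c = (99/4)/(33/4) = 3
T = 2·3/4 + 3 = 9/2

t_a=3/4 t_c=3 v_peak=33/4 T=9/2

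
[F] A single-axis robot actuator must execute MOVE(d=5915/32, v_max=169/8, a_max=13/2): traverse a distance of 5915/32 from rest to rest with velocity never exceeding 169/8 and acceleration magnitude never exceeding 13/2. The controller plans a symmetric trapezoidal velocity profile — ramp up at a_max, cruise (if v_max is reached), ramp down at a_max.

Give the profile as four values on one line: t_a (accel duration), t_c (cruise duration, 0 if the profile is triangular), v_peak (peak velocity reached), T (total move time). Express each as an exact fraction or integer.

vₘ²/aₘ = (169/8)²/(13/2) = 2197/32
5915/32 ≥ 2197/32 ⇒ cruise phase
t_a = (169/8)/(13/2) = 13/4; v_peak = 169/8
d_cruise = 5915/32 − 2197/32 = 1859/16; t_c = (1859/16)/(169/8) = 11/2
T = 2·13/4 + 11/2 = 12

t_a=13/4 t_c=11/2 v_peak=169/8 T=12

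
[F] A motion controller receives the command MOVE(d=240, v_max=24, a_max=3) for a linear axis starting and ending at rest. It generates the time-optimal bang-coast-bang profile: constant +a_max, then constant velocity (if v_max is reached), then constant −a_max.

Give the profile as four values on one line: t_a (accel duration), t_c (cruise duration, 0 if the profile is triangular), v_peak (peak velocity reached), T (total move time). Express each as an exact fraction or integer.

vₘ²/aₘ = 24²/3 = 192
240 ≥ 192 so v_max reached
t_a = 24/3 = 8; v_peak = 24
d_cruise = 240 − 192 = 48; t_c = 48/24 = 2
T = 2·8 + 2 = 18

t_a=8 t_c=2 v_peak=24 T=18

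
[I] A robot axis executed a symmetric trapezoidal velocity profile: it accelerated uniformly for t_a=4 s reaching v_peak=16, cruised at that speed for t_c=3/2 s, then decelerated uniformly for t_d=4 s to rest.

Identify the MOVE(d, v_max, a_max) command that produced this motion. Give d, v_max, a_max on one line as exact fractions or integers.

d=88 v_max=16 a_max=4

a_max = 16/4 = 4
d_a = ½·16·4 = 32; d_c = 16·3/2 = 24
d = 2·32 + 24 = 88
t_c = 3/2 > 0 so v_max = 16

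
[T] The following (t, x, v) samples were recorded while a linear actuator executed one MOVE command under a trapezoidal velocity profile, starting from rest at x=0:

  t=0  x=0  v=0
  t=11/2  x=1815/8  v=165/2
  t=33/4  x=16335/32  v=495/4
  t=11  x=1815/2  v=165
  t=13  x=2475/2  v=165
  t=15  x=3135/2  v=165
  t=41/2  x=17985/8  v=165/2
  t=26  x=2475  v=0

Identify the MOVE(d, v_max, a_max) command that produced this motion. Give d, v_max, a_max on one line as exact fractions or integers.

d=2475 v_max=165 a_max=15

final state: t=26, x=2475, v=0 → d = 2475
a_max = (165/2−0)/(11/2−0) = 15
max v = 165 over t∈[11,15] → v_max = 165
check: 165·(11+4) = 2475 ✓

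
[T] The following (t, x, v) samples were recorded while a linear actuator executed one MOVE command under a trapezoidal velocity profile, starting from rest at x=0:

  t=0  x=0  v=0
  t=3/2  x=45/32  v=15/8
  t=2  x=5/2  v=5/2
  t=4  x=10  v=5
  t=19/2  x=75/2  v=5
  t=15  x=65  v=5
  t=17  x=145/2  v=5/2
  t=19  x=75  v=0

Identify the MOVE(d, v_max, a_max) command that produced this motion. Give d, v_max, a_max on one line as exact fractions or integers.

d=75 v_max=5 a_max=5/4

final state: t=19, x=75, v=0 → d = 75
a_max = (15/8−0)/(3/2−0) = 5/4
max v = 5 over t∈[4,15] → v_max = 5
check: 5·(4+11) = 75 ✓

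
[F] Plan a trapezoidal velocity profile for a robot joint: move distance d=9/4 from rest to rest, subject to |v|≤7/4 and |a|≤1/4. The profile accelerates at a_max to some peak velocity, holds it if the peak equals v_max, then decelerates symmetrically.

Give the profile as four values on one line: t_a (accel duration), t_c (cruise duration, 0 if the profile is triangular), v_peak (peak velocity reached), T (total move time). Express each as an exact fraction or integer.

v_max²/a_max = (7/4)²/(1/4) = 49/4
9/4 < 49/4 ⇒ no cruise
v_peak = √(9/4·1/4) = √(9/16) = 3/4
t_a = (3/4)/(1/4) = 3; t_c = 0
T = 2·3 = 6

t_a=3 t_c=0 v_peak=3/4 T=6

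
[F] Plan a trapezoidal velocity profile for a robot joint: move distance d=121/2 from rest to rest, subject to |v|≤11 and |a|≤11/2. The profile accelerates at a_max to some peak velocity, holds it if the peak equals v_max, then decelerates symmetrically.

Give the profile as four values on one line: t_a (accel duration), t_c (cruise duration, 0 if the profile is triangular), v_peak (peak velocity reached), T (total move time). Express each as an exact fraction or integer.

t_a=2 t_c=7/2 v_peak=11 T=15/2

v_max²/a_max = 11²/(11/2) = 22
121/2 ≥ 22 ⇒ cruise phase
t_a = 11/(11/2) = 2; v_peak = 11
d_cruise = 121/2 − 22 = 77/2; t_c = (77/2)/11 = 7/2
T = 2·2 + 7/2 = 15/2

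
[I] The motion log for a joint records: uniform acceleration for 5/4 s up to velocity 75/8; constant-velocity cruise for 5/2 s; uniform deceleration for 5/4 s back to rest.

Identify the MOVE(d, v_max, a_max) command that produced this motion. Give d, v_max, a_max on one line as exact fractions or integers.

a_max = (75/8)/(5/4) = 15/2
d_a = ½·75/8·5/4 = 375/64; d_c = 75/8·5/2 = 375/16
d = 2·375/64 + 375/16 = 1125/32
t_c = 5/2 > 0 ⇒ limit active, v_max = 75/8

d=1125/32 v_max=75/8 a_max=15/2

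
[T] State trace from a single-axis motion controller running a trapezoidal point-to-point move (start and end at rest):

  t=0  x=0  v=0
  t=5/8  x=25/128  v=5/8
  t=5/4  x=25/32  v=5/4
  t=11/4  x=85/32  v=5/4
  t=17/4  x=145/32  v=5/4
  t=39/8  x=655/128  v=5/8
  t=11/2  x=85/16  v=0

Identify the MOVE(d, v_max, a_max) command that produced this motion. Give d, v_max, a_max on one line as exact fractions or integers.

final state: t=11/2, x=85/16, v=0 → d = 85/16
a_max = (5/8−0)/(5/8−0) = 1
max v = 5/4 over t∈[5/4,17/4] → v_max = 5/4
check: 5/4·(5/4+3) = 85/16 ✓

d=85/16 v_max=5/4 a_max=1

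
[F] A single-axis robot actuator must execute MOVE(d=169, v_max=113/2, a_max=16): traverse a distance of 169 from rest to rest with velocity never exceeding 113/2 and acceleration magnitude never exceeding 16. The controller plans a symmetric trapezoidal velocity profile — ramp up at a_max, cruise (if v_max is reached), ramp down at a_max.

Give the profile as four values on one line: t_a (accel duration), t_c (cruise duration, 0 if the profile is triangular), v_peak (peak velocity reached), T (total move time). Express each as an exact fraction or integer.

t_a=13/4 t_c=0 v_peak=52 T=13/2

v_max²/a_max = (113/2)²/16 = 12769/64
169 < 12769/64 ⇒ no cruise
v_peak = √(169·16) = √2704 = 52
t_a = 52/16 = 13/4; t_c = 0
T = 2·13/4 = 13/2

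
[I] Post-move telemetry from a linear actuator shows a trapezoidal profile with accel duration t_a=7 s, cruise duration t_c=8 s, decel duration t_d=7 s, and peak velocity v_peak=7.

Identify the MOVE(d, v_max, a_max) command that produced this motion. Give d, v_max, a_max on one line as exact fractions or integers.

a_max = 7/7 = 1
d_a = ½·7·7 = 49/2; d_c = 7·8 = 56
d = 2·49/2 + 56 = 105
t_c = 8 > 0 → v_max = v_peak = 7

d=105 v_max=7 a_max=1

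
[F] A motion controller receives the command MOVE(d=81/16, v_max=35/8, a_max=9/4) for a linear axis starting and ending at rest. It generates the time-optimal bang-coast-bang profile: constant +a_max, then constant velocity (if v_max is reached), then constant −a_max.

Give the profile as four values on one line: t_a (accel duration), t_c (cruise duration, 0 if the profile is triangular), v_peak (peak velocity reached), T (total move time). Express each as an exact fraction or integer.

t_a=3/2 t_c=0 v_peak=27/8 T=3

(v_max)²/a_max = (35/8)²/(9/4) = 1225/144
81/16 < 1225/144 so t_c = 0
v_peak = √(81/16·9/4) = √(729/64) = 27/8
t_a = (27/8)/(9/4) = 3/2; t_c = 0
T = 2·3/2 = 3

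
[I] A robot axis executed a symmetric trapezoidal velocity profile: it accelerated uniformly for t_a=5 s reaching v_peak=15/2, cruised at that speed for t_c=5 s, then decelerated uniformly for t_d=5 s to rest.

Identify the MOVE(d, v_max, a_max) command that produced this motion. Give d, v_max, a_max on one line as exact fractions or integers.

a_max = (15/2)/5 = 3/2
d_a = ½·15/2·5 = 75/4; d_c = 15/2·5 = 75/2
d = 2·75/4 + 75/2 = 75
t_c = 5 > 0 → v_max = v_peak = 15/2

d=75 v_max=15/2 a_max=3/2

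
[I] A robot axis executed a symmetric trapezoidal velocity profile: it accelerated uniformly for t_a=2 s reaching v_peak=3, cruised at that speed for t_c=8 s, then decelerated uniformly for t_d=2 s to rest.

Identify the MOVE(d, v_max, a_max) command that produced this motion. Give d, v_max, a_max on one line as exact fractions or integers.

d=30 v_max=3 a_max=3/2

a_max = 3/2
d_a = ½·3·2 = 3; d_c = 3·8 = 24
d = 2·3 + 24 = 30
t_c = 8 > 0 so v_max = 3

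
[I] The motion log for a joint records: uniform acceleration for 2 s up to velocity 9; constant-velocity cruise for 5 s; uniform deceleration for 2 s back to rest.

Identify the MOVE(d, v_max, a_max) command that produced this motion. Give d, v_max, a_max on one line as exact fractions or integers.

a_max = 9/2
d_a = ½·9·2 = 9; d_c = 9·5 = 45
d = 2·9 + 45 = 63
t_c = 5 > 0 so v_max = 9

d=63 v_max=9 a_max=9/2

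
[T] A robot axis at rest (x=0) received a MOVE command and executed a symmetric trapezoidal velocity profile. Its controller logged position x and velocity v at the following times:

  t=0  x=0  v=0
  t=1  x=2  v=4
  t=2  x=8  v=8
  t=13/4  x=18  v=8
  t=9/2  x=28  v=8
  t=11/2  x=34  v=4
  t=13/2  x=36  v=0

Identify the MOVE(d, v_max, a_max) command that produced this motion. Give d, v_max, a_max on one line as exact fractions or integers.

d=36 v_max=8 a_max=4

final state: t=13/2, x=36, v=0 → d = 36
a_max = (4−0)/(1−0) = 4
max v = 8 over t∈[2,9/2] → v_max = 8
check: 8·(2+5/2) = 36 ✓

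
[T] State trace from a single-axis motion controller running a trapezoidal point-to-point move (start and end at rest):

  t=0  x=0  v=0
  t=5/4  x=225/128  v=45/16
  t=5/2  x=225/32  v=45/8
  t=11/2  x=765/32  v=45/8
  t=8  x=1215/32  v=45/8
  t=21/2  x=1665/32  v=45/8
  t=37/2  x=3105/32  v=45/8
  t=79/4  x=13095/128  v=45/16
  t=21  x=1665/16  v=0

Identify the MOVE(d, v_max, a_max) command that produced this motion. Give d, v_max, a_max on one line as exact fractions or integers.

final state: t=21, x=1665/16, v=0 → d = 1665/16
a_max = (45/16−0)/(5/4−0) = 9/4
max v = 45/8 over t∈[5/2,37/2] → v_max = 45/8
check: 45/8·(5/2+16) = 1665/16 ✓

d=1665/16 v_max=45/8 a_max=9/4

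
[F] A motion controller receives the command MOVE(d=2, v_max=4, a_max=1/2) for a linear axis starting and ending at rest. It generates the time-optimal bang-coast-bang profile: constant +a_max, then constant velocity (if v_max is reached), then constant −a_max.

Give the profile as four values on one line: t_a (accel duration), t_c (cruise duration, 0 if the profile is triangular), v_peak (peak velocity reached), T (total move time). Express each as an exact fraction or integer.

v_max²/a_max = 4²/(1/2) = 32
2 < 32 → triangular
v_peak = √(2·1/2) = √1 = 1
t_a = 1/(1/2) = 2; t_c = 0
T = 2·2 = 4

t_a=2 t_c=0 v_peak=1 T=4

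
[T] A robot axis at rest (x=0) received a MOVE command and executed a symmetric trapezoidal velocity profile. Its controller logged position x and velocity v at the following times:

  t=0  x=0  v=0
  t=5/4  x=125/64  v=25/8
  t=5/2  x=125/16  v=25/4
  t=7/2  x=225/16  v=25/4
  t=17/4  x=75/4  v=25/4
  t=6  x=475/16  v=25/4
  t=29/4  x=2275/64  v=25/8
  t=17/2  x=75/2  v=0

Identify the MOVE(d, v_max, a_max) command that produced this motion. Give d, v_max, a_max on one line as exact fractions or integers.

d=75/2 v_max=25/4 a_max=5/2

final state: t=17/2, x=75/2, v=0 → d = 75/2
a_max = (25/8−0)/(5/4−0) = 5/2
max v = 25/4 over t∈[5/2,6] → v_max = 25/4
check: 25/4·(5/2+7/2) = 75/2 ✓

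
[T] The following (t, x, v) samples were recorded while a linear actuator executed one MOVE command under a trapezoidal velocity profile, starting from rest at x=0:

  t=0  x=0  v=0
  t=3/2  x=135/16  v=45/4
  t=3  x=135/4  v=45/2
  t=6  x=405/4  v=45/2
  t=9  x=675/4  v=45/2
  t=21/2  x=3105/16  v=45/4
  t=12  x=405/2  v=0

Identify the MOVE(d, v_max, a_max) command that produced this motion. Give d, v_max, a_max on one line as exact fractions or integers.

d=405/2 v_max=45/2 a_max=15/2

final state: t=12, x=405/2, v=0 → d = 405/2
a_max = (45/4−0)/(3/2−0) = 15/2
max v = 45/2 over t∈[3,9] → v_max = 45/2
check: 45/2·(3+6) = 405/2 ✓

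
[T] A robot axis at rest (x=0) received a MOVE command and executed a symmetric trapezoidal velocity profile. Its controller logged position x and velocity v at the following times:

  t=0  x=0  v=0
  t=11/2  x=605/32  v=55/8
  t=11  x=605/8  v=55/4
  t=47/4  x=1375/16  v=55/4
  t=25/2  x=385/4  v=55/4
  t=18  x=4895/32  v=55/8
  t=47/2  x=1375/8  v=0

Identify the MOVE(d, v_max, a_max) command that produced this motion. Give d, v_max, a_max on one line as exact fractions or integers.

d=1375/8 v_max=55/4 a_max=5/4

final state: t=47/2, x=1375/8, v=0 → d = 1375/8
a_max = (55/8−0)/(11/2−0) = 5/4
max v = 55/4 over t∈[11,25/2] → v_max = 55/4
check: 55/4·(11+3/2) = 1375/8 ✓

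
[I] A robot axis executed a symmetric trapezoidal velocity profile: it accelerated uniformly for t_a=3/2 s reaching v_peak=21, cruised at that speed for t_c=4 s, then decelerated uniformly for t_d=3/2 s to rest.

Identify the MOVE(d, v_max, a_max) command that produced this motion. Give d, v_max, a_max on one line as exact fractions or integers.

d=231/2 v_max=21 a_max=14

a_max = 21/(3/2) = 14
d_a = ½·21·3/2 = 63/4; d_c = 21·4 = 84
d = 2·63/4 + 84 = 231/2
t_c = 4 > 0 so v_max = 21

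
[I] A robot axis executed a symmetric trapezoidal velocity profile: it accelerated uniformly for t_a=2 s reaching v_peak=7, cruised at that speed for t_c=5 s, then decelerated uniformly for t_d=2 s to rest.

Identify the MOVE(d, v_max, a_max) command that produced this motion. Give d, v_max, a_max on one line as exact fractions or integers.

a_max = 7/2
d_a = ½·7·2 = 7; d_c = 7·5 = 35
d = 2·7 + 35 = 49
t_c = 5 > 0 → v_max = v_peak = 7

d=49 v_max=7 a_max=7/2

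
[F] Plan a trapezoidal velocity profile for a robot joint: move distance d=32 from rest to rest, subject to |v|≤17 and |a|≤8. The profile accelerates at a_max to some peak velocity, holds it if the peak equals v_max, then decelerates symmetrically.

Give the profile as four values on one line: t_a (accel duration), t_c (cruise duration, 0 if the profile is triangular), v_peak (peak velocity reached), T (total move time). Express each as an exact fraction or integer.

v_max²/a_max = 17²/8 = 289/8
32 < 289/8 → triangular
v_peak = √(32·8) = √256 = 16
t_a = 16/8 = 2; t_c = 0
T = 2·2 = 4

t_a=2 t_c=0 v_peak=16 T=4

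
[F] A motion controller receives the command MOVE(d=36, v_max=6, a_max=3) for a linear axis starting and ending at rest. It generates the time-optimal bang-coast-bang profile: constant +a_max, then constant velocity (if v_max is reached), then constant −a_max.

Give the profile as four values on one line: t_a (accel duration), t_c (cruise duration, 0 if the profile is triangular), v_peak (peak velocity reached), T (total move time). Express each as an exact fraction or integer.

vₘ²/aₘ = 6²/3 = 12
36 ≥ 12 so v_max reached
t_a = 6/3 = 2; v_peak = 6
d_cruise = 36 − 12 = 24; t_c = 24/6 = 4
T = 2·2 + 4 = 8

t_a=2 t_c=4 v_peak=6 T=8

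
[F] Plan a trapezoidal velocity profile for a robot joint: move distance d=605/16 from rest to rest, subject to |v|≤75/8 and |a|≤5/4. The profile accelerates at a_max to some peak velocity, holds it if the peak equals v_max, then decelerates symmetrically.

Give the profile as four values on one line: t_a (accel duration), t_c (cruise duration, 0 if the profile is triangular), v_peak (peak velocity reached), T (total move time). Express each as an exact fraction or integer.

v_max²/a_max = (75/8)²/(5/4) = 1125/16
605/16 < 1125/16 → triangular
v_peak = √(605/16·5/4) = √(3025/64) = 55/8
t_a = (55/8)/(5/4) = 11/2; t_c = 0
T = 2·11/2 = 11

t_a=11/2 t_c=0 v_peak=55/8 T=11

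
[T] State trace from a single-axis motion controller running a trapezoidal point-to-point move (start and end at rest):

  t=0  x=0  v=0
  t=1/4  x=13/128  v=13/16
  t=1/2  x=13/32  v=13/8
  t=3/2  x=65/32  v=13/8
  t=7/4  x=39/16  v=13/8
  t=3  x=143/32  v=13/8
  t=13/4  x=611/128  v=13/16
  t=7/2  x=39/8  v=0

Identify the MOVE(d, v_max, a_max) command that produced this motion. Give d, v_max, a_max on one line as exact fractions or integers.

d=39/8 v_max=13/8 a_max=13/4

final state: t=7/2, x=39/8, v=0 → d = 39/8
a_max = (13/16−0)/(1/4−0) = 13/4
max v = 13/8 over t∈[1/2,3] → v_max = 13/8
check: 13/8·(1/2+5/2) = 39/8 ✓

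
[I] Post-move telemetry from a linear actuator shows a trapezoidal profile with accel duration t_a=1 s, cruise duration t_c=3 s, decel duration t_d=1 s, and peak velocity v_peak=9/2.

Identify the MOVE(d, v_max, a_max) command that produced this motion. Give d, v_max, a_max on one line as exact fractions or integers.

a_max = (9/2)/1 = 9/2
d_a = ½·9/2·1 = 9/4; d_c = 9/2·3 = 27/2
d = 2·9/4 + 27/2 = 18
t_c = 3 > 0 so v_max = 9/2

d=18 v_max=9/2 a_max=9/2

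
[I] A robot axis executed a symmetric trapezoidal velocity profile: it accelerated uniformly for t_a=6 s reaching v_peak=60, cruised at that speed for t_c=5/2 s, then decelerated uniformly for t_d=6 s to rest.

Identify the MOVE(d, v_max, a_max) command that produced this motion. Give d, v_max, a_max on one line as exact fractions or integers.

d=510 v_max=60 a_max=10

a_max = 60/6 = 10
d_a = ½·60·6 = 180; d_c = 60·5/2 = 150
d = 2·180 + 150 = 510
t_c = 5/2 > 0 so v_max = 60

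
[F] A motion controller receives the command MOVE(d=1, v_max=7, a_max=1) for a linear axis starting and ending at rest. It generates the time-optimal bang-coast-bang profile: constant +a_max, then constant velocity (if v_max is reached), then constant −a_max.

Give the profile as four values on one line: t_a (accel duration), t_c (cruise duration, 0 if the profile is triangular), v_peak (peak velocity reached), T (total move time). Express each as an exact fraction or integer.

v_max²/a_max = 7²/1 = 49
1 < 49 so t_c = 0
v_peak = √(1·1) = √1 = 1
t_a = 1/1 = 1; t_c = 0
T = 2·1 = 2

t_a=1 t_c=0 v_peak=1 T=2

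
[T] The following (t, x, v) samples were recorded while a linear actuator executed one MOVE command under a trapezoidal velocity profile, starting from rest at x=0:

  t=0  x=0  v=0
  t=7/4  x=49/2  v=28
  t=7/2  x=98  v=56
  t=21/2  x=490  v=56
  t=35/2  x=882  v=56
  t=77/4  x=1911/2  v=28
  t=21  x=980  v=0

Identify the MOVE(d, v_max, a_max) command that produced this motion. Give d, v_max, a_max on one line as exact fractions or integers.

d=980 v_max=56 a_max=16

final state: t=21, x=980, v=0 → d = 980
a_max = (28−0)/(7/4−0) = 16
max v = 56 over t∈[7/2,35/2] → v_max = 56
check: 56·(7/2+14) = 980 ✓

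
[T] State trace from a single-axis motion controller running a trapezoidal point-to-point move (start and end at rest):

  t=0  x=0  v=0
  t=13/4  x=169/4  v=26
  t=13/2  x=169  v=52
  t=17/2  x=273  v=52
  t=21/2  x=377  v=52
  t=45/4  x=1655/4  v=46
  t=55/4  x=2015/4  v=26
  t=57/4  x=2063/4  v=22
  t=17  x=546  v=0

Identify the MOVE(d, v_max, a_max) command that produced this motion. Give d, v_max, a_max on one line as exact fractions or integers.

final state: t=17, x=546, v=0 → d = 546
a_max = (26−0)/(13/4−0) = 8
max v = 52 over t∈[13/2,21/2] → v_max = 52
check: 52·(13/2+4) = 546 ✓

d=546 v_max=52 a_max=8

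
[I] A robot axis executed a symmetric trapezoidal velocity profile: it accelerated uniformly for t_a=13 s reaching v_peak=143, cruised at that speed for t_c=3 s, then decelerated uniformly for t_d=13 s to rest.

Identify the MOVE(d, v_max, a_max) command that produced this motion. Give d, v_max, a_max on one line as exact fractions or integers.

a_max = 143/13 = 11
d_a = ½·143·13 = 1859/2; d_c = 143·3 = 429
d = 2·1859/2 + 429 = 2288
t_c = 3 > 0 → v_max = v_peak = 143

d=2288 v_max=143 a_max=11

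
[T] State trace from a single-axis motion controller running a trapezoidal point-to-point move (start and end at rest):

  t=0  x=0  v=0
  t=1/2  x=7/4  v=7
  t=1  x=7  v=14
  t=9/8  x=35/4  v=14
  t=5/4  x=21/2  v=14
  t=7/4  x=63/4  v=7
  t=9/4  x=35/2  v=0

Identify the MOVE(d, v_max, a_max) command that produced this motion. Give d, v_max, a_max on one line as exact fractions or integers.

d=35/2 v_max=14 a_max=14

final state: t=9/4, x=35/2, v=0 → d = 35/2
a_max = (7−0)/(1/2−0) = 14
max v = 14 over t∈[1,5/4] → v_max = 14
check: 14·(1+1/4) = 35/2 ✓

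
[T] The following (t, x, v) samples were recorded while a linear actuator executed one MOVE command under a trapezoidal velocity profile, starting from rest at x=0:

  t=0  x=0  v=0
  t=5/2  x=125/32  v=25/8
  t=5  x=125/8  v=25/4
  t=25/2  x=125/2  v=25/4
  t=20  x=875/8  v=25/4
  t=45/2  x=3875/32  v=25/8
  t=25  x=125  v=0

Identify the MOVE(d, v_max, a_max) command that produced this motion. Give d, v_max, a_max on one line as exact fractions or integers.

final state: t=25, x=125, v=0 → d = 125
a_max = (25/8−0)/(5/2−0) = 5/4
max v = 25/4 over t∈[5,20] → v_max = 25/4
check: 25/4·(5+15) = 125 ✓

d=125 v_max=25/4 a_max=5/4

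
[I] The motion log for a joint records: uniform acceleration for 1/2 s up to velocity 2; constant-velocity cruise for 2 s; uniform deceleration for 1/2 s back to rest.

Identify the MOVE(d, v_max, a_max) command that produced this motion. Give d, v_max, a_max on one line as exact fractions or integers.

d=5 v_max=2 a_max=4

a_max = 2/(1/2) = 4
d_a = ½·2·1/2 = 1/2; d_c = 2·2 = 4
d = 2·1/2 + 4 = 5
t_c = 2 > 0 so v_max = 2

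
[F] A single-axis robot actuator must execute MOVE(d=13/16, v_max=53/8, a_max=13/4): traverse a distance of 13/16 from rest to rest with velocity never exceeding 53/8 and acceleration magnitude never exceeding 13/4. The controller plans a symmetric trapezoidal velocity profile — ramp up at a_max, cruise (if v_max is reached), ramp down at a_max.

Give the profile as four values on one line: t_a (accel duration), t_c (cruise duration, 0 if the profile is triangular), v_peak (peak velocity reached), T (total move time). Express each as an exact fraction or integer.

(v_max)²/a_max = (53/8)²/(13/4) = 2809/208
13/16 < 2809/208 ⇒ no cruise
v_peak = √(13/16·13/4) = √(169/64) = 13/8
t_a = (13/8)/(13/4) = 1/2; t_c = 0
T = 2·1/2 = 1

t_a=1/2 t_c=0 v_peak=13/8 T=1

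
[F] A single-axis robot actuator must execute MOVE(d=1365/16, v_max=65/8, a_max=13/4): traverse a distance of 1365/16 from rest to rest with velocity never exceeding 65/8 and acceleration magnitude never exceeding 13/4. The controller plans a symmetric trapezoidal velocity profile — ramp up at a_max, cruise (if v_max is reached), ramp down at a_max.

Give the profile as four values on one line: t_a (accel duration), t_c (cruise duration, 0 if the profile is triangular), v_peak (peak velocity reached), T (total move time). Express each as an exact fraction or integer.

vₘ²/aₘ = (65/8)²/(13/4) = 325/16
1365/16 ≥ 325/16 → trapezoidal
t_a = (65/8)/(13/4) = 5/2; v_peak = 65/8
d_cruise = 1365/16 − 325/16 = 65; t_c = 65/(65/8) = 8
T = 2·5/2 + 8 = 13

t_a=5/2 t_c=8 v_peak=65/8 T=13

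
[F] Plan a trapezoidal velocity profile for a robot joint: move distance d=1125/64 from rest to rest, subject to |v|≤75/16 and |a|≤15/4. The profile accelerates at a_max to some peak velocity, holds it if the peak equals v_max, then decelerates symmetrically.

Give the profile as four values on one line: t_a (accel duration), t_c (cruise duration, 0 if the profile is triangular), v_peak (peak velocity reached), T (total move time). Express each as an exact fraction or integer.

vₘ²/aₘ = (75/16)²/(15/4) = 375/64
1125/64 ≥ 375/64 so v_max reached
t_a = (75/16)/(15/4) = 5/4; v_peak = 75/16
d_cruise = 1125/64 − 375/64 = 375/32; t_c = (375/32)/(75/16) = 5/2
T = 2·5/4 + 5/2 = 5

t_a=5/4 t_c=5/2 v_peak=75/16 T=5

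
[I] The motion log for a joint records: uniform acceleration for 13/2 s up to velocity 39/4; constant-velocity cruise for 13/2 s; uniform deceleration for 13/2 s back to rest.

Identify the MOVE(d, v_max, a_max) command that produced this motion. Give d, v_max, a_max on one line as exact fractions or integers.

d=507/4 v_max=39/4 a_max=3/2

a_max = (39/4)/(13/2) = 3/2
d_a = ½·39/4·13/2 = 507/16; d_c = 39/4·13/2 = 507/8
d = 2·507/16 + 507/8 = 507/4
t_c = 13/2 > 0 → v_max = v_peak = 39/4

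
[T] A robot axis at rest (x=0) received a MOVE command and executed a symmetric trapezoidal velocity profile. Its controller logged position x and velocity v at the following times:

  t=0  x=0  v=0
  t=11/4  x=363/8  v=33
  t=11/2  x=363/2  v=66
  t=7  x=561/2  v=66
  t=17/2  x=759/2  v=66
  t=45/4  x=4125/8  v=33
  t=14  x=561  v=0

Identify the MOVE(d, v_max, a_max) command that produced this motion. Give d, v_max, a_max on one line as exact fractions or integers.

d=561 v_max=66 a_max=12

final state: t=14, x=561, v=0 → d = 561
a_max = (33−0)/(11/4−0) = 12
max v = 66 over t∈[11/2,17/2] → v_max = 66
check: 66·(11/2+3) = 561 ✓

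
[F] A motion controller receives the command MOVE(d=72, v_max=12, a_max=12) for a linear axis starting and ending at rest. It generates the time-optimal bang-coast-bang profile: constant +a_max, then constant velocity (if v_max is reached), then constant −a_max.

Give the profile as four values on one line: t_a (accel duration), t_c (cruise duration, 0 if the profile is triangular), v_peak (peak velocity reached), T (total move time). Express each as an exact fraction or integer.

t_a=1 t_c=5 v_peak=12 T=7

vₘ²/aₘ = 12²/12 = 12
72 ≥ 12 → trapezoidal
t_a = 12/12 = 1; v_peak = 12
d_cruise = 72 − 12 = 60; t_c = 60/12 = 5
T = 2·1 + 5 = 7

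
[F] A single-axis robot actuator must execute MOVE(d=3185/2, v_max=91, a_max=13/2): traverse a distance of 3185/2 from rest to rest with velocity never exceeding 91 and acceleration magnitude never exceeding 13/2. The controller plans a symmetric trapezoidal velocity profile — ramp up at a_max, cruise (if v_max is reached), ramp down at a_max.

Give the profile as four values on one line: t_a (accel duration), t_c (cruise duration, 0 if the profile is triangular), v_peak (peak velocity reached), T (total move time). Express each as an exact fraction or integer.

v_max²/a_max = 91²/(13/2) = 1274
3185/2 ≥ 1274 ⇒ cruise phase
t_a = 91/(13/2) = 14; v_peak = 91
d_cruise = 3185/2 − 1274 = 637/2; t_c = (637/2)/91 = 7/2
T = 2·14 + 7/2 = 63/2

t_a=14 t_c=7/2 v_peak=91 T=63/2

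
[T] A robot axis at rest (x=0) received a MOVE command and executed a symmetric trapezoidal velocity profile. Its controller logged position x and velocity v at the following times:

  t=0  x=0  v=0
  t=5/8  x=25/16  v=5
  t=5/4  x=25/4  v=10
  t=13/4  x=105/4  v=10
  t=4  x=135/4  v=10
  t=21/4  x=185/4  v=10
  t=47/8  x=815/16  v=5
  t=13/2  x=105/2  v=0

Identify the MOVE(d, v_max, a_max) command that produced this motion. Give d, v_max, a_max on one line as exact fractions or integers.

d=105/2 v_max=10 a_max=8

final state: t=13/2, x=105/2, v=0 → d = 105/2
a_max = (5−0)/(5/8−0) = 8
max v = 10 over t∈[5/4,21/4] → v_max = 10
check: 10·(5/4+4) = 105/2 ✓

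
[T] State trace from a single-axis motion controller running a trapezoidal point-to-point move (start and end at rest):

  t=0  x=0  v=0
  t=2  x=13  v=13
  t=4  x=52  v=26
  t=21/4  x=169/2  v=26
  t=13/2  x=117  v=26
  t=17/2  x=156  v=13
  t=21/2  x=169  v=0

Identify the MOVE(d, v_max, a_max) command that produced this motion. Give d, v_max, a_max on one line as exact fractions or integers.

d=169 v_max=26 a_max=13/2

final state: t=21/2, x=169, v=0 → d = 169
a_max = (13−0)/(2−0) = 13/2
max v = 26 over t∈[4,13/2] → v_max = 26
check: 26·(4+5/2) = 169 ✓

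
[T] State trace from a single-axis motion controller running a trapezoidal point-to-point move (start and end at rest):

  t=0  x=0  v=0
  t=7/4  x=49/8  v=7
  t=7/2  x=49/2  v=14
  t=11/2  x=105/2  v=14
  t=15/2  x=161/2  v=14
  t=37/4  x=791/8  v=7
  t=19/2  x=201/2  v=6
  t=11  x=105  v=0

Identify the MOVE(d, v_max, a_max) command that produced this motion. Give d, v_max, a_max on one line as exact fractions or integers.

d=105 v_max=14 a_max=4

final state: t=11, x=105, v=0 → d = 105
a_max = (7−0)/(7/4−0) = 4
max v = 14 over t∈[7/2,15/2] → v_max = 14
check: 14·(7/2+4) = 105 ✓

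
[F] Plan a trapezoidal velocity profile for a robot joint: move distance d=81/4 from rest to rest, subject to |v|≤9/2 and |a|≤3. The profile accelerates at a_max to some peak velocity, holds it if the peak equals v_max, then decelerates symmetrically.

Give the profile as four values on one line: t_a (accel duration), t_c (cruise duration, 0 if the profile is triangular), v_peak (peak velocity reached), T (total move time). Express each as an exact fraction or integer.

v_max²/a_max = (9/2)²/3 = 27/4
81/4 ≥ 27/4 so v_max reached
t_a = (9/2)/3 = 3/2; v_peak = 9/2
d_cruise = 81/4 − 27/4 = 27/2; t_c = (27/2)/(9/2) = 3
T = 2·3/2 + 3 = 6

t_a=3/2 t_c=3 v_peak=9/2 T=6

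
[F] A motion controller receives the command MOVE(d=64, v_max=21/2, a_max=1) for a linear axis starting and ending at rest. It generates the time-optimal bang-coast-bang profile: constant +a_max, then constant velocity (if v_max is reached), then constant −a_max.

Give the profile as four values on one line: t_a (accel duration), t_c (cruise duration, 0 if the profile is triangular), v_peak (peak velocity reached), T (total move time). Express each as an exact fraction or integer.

vₘ²/aₘ = (21/2)²/1 = 441/4
64 < 441/4 → triangular
v_peak = √(64·1) = √64 = 8
t_a = 8/1 = 8; t_c = 0
T = 2·8 = 16

t_a=8 t_c=0 v_peak=8 T=16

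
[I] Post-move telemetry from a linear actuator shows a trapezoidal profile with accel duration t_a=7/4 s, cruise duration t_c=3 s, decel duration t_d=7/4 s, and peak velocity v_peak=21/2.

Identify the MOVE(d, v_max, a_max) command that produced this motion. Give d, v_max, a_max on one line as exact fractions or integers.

a_max = (21/2)/(7/4) = 6
d_a = ½·21/2·7/4 = 147/16; d_c = 21/2·3 = 63/2
d = 2·147/16 + 63/2 = 399/8
t_c = 3 > 0 ⇒ limit active, v_max = 21/2

d=399/8 v_max=21/2 a_max=6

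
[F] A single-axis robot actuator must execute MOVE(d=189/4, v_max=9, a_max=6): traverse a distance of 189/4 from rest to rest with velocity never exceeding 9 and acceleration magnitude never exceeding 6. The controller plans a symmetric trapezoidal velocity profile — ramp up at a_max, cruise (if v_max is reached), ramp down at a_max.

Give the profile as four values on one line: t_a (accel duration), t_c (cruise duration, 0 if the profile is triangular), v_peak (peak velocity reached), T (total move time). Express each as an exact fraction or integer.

vₘ²/aₘ = 9²/6 = 27/2
189/4 ≥ 27/2 so v_max reached
t_a = 9/6 = 3/2; v_peak = 9
d_cruise = 189/4 − 27/2 = 135/4; t_c = (135/4)/9 = 15/4
T = 2·3/2 + 15/4 = 27/4

t_a=3/2 t_c=15/4 v_peak=9 T=27/4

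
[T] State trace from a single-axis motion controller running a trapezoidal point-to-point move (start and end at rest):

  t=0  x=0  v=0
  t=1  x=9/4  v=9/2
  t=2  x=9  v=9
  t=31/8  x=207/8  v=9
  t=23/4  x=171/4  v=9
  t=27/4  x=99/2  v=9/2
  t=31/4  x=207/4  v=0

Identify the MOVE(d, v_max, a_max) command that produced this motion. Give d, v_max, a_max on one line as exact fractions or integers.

final state: t=31/4, x=207/4, v=0 → d = 207/4
a_max = (9/2−0)/(1−0) = 9/2
max v = 9 over t∈[2,23/4] → v_max = 9
check: 9·(2+15/4) = 207/4 ✓

d=207/4 v_max=9 a_max=9/2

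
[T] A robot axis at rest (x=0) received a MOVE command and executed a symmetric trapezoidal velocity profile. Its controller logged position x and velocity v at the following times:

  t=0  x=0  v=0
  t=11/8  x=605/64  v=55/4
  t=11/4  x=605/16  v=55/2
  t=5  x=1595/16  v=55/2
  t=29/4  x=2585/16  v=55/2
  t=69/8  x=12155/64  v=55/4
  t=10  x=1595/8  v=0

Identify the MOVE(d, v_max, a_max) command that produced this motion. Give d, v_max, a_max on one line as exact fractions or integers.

d=1595/8 v_max=55/2 a_max=10

final state: t=10, x=1595/8, v=0 → d = 1595/8
a_max = (55/4−0)/(11/8−0) = 10
max v = 55/2 over t∈[11/4,29/4] → v_max = 55/2
check: 55/2·(11/4+9/2) = 1595/8 ✓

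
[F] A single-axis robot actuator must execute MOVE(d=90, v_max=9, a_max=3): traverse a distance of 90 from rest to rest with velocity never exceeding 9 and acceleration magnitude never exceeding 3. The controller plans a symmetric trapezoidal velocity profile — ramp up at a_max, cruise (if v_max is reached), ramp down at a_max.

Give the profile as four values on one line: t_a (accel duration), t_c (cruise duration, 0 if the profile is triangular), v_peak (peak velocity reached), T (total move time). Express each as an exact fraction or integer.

t_a=3 t_c=7 v_peak=9 T=13

vₘ²/aₘ = 9²/3 = 27
90 ≥ 27 ⇒ cruise phase
t_a = 9/3 = 3; v_peak = 9
d_cruise = 90 − 27 = 63; t_c = 63/9 = 7
T = 2·3 + 7 = 13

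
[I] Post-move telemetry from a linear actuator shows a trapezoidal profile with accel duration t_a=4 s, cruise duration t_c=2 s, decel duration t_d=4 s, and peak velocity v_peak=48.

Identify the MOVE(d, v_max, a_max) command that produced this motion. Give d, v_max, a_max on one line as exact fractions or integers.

a_max = 48/4 = 12
d_a = ½·48·4 = 96; d_c = 48·2 = 96
d = 2·96 + 96 = 288
t_c = 2 > 0 → v_max = v_peak = 48

d=288 v_max=48 a_max=12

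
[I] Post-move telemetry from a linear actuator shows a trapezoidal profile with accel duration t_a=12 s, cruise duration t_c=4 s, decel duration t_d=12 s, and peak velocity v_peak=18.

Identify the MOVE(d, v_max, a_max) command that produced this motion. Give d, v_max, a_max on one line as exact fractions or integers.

a_max = 18/12 = 3/2
d_a = ½·18·12 = 108; d_c = 18·4 = 72
d = 2·108 + 72 = 288
t_c = 4 > 0 so v_max = 18

d=288 v_max=18 a_max=3/2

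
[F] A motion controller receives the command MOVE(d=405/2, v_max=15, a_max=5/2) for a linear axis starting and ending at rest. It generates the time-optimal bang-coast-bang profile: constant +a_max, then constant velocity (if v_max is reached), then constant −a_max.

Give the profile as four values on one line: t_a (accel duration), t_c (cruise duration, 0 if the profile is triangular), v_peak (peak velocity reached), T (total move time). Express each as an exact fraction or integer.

vₘ²/aₘ = 15²/(5/2) = 90
405/2 ≥ 90 so v_max reached
t_a = 15/(5/2) = 6; v_peak = 15
d_cruise = 405/2 − 90 = 225/2; t_c = (225/2)/15 = 15/2
T = 2·6 + 15/2 = 39/2

t_a=6 t_c=15/2 v_peak=15 T=39/2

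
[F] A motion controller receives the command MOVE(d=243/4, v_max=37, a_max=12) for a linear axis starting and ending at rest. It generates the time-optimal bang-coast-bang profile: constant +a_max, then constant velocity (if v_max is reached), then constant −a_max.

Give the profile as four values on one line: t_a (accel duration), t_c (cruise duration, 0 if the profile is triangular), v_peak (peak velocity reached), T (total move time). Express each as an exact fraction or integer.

t_a=9/4 t_c=0 v_peak=27 T=9/2

(v_max)²/a_max = 37²/12 = 1369/12
243/4 < 1369/12 so t_c = 0
v_peak = √(243/4·12) = √729 = 27
t_a = 27/12 = 9/4; t_c = 0
T = 2·9/4 = 9/2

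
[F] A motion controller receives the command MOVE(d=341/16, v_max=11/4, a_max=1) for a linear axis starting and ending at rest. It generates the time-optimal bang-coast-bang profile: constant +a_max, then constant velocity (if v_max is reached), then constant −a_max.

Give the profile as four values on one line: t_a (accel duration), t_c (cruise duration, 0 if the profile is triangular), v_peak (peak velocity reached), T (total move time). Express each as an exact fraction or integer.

t_a=11/4 t_c=5 v_peak=11/4 T=21/2

vₘ²/aₘ = (11/4)²/1 = 121/16
341/16 ≥ 121/16 → trapezoidal
t_a = (11/4)/1 = 11/4; v_peak = 11/4
d_cruise = 341/16 − 121/16 = 55/4; t_c = (55/4)/(11/4) = 5
T = 2·11/4 + 5 = 21/2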